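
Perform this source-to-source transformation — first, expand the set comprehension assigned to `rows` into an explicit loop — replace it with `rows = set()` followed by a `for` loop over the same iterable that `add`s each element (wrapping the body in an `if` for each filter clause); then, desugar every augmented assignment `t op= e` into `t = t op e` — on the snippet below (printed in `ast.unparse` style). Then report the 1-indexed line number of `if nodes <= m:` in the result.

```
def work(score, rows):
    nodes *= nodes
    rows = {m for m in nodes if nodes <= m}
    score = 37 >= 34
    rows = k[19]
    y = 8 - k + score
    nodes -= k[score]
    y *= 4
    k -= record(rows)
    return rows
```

5

Transformed code:
def work(score, rows):
    nodes = nodes * nodes
    rows = set()
    for m in nodes:
        if nodes <= m:
            rows.add(m)
    score = 37 >= 34
    rows = k[19]
    y = 8 - k + score
    nodes = nodes - k[score]
    y = y * 4
    k = k - record(rows)
    return rows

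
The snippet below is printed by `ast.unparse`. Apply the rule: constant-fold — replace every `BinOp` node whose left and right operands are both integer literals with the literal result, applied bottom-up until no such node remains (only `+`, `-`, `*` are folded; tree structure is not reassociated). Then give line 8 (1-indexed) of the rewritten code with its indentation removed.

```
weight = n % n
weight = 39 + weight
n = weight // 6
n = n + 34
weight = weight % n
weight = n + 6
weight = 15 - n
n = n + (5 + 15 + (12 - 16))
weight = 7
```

Transformed code:
weight = n % n
weight = 39 + weight
n = weight // 6
n = n + 34
weight = weight % n
weight = n + 6
weight = 15 - n
n = n + 16
weight = 7

n = n + 16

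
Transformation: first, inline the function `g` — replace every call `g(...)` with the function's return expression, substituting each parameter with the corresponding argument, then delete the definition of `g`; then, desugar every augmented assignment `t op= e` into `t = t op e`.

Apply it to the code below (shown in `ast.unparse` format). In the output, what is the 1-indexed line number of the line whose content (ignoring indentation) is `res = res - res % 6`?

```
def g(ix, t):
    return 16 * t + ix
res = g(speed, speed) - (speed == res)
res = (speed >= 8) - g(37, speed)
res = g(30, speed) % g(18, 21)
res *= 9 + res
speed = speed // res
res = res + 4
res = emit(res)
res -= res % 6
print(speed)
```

8

Transformed code:
res = 16 * speed + speed - (speed == res)
res = (speed >= 8) - (16 * speed + 37)
res = (16 * speed + 30) % (16 * 21 + 18)
res = res * (9 + res)
speed = speed // res
res = res + 4
res = emit(res)
res = res - res % 6
print(speed)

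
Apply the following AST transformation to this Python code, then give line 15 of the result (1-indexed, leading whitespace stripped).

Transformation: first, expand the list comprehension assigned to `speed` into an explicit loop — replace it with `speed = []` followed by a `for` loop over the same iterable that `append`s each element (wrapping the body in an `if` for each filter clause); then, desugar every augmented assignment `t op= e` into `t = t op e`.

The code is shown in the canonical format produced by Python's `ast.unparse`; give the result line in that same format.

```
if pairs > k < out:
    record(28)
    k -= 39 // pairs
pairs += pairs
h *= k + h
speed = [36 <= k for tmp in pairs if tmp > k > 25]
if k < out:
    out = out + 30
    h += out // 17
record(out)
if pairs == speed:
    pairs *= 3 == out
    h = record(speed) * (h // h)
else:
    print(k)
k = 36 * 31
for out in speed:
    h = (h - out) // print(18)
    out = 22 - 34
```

Transformed code:
if pairs > k < out:
    record(28)
    k = k - 39 // pairs
pairs = pairs + pairs
h = h * (k + h)
speed = []
for tmp in pairs:
    if tmp > k > 25:
        speed.append(36 <= k)
if k < out:
    out = out + 30
    h = h + out // 17
record(out)
if pairs == speed:
    pairs = pairs * (3 == out)
    h = record(speed) * (h // h)
else:
    print(k)
k = 36 * 31
for out in speed:
    h = (h - out) // print(18)
    out = 22 - 34

pairs = pairs * (3 == out)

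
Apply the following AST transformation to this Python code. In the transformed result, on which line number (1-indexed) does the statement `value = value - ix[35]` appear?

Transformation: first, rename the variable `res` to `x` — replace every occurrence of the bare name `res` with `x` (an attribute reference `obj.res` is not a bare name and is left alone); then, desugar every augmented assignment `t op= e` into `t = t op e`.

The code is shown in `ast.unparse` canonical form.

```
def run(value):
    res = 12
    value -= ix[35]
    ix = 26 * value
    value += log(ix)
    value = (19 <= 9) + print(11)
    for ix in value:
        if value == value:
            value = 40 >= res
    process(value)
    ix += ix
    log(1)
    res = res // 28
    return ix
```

Transformed code:
def run(value):
    x = 12
    value = value - ix[35]
    ix = 26 * value
    value = value + log(ix)
    value = (19 <= 9) + print(11)
    for ix in value:
        if value == value:
            value = 40 >= x
    process(value)
    ix = ix + ix
    log(1)
    x = x // 28
    return ix

3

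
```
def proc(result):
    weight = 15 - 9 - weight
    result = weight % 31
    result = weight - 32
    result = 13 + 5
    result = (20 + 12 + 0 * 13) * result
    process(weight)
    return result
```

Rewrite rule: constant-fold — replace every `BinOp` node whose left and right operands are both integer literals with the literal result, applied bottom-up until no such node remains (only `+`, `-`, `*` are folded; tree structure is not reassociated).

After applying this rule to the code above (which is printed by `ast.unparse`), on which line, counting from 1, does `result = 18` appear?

5

Transformed code:
def proc(result):
    weight = 6 - weight
    result = weight % 31
    result = weight - 32
    result = 18
    result = 32 * result
    process(weight)
    return result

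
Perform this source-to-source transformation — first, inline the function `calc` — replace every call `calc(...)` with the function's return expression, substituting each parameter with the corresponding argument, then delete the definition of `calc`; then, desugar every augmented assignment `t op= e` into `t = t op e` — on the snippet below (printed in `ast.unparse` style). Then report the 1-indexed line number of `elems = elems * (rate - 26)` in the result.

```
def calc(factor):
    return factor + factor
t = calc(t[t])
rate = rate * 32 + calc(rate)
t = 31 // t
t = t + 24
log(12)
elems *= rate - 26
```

6

Transformed code:
t = t[t] + t[t]
rate = rate * 32 + (rate + rate)
t = 31 // t
t = t + 24
log(12)
elems = elems * (rate - 26)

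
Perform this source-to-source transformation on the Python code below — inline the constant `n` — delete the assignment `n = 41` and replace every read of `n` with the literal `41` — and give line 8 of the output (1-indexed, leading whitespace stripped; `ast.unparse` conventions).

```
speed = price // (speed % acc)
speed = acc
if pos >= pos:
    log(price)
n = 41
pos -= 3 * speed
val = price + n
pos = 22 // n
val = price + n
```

val = price + 41

Transformed code:
speed = price // (speed % acc)
speed = acc
if pos >= pos:
    log(price)
pos -= 3 * speed
val = price + 41
pos = 22 // 41
val = price + 41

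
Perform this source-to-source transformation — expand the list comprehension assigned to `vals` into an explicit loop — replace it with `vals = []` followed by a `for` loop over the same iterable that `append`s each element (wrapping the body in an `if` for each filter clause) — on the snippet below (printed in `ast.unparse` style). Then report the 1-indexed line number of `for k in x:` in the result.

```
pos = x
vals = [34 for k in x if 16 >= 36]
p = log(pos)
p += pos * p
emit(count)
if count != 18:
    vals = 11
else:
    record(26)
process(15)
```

Transformed code:
pos = x
vals = []
for k in x:
    if 16 >= 36:
        vals.append(34)
p = log(pos)
p += pos * p
emit(count)
if count != 18:
    vals = 11
else:
    record(26)
process(15)

3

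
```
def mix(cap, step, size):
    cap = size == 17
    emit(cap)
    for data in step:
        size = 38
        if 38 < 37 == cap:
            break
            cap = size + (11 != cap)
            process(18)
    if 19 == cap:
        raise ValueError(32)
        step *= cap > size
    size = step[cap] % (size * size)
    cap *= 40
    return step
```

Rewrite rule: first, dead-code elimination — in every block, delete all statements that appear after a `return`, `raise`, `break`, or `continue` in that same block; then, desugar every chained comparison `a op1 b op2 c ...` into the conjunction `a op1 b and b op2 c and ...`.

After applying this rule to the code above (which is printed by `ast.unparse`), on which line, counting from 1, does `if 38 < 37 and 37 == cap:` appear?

Transformed code:
def mix(cap, step, size):
    cap = size == 17
    emit(cap)
    for data in step:
        size = 38
        if 38 < 37 and 37 == cap:
            break
    if 19 == cap:
        raise ValueError(32)
    size = step[cap] % (size * size)
    cap *= 40
    return step

6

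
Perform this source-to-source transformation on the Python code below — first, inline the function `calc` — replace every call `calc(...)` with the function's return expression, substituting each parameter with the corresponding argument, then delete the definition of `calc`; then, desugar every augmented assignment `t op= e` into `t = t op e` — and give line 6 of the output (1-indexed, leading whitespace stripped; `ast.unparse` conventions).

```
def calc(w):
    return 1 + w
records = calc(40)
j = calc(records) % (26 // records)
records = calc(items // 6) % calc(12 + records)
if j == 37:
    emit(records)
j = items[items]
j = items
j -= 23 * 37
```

j = items[items]

Transformed code:
records = 1 + 40
j = (1 + records) % (26 // records)
records = (1 + items // 6) % (1 + (12 + records))
if j == 37:
    emit(records)
j = items[items]
j = items
j = j - 23 * 37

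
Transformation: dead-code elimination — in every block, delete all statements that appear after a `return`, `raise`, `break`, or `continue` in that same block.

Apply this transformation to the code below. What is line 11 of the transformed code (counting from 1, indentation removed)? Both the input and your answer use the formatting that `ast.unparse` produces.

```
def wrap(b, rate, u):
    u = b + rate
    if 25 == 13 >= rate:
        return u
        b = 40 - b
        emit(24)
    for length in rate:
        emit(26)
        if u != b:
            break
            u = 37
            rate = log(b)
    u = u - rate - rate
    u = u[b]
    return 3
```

return 3

Transformed code:
def wrap(b, rate, u):
    u = b + rate
    if 25 == 13 >= rate:
        return u
    for length in rate:
        emit(26)
        if u != b:
            break
    u = u - rate - rate
    u = u[b]
    return 3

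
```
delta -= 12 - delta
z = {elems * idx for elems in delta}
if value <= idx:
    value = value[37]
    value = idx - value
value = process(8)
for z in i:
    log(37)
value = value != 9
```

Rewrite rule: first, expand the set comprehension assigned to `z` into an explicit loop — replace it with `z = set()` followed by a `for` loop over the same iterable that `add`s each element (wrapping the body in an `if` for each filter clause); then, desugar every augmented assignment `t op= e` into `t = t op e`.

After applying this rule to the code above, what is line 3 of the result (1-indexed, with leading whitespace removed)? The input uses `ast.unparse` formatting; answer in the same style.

for elems in delta:

Transformed code:
delta = delta - (12 - delta)
z = set()
for elems in delta:
    z.add(elems * idx)
if value <= idx:
    value = value[37]
    value = idx - value
value = process(8)
for z in i:
    log(37)
value = value != 9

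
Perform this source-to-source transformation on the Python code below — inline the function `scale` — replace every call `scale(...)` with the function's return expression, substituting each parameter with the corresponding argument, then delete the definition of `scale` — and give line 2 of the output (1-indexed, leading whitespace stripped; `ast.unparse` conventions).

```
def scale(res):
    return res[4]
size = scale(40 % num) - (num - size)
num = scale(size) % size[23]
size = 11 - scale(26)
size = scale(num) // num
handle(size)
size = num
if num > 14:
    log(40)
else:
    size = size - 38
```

num = size[4] % size[23]

Transformed code:
size = (40 % num)[4] - (num - size)
num = size[4] % size[23]
size = 11 - 26[4]
size = num[4] // num
handle(size)
size = num
if num > 14:
    log(40)
else:
    size = size - 38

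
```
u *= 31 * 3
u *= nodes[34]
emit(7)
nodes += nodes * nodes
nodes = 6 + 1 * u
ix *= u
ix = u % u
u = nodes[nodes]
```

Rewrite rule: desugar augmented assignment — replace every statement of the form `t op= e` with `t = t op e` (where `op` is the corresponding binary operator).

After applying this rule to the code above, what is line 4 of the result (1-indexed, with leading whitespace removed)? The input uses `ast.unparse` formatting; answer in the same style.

nodes = nodes + nodes * nodes

Transformed code:
u = u * (31 * 3)
u = u * nodes[34]
emit(7)
nodes = nodes + nodes * nodes
nodes = 6 + 1 * u
ix = ix * u
ix = u % u
u = nodes[nodes]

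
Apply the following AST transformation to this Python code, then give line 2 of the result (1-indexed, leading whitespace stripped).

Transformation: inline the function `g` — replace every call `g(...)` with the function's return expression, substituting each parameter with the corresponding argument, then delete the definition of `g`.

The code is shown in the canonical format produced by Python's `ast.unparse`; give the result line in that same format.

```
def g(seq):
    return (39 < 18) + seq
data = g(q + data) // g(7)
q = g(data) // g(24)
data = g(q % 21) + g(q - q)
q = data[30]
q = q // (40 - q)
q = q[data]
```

q = ((39 < 18) + data) // ((39 < 18) + 24)

Transformed code:
data = ((39 < 18) + (q + data)) // ((39 < 18) + 7)
q = ((39 < 18) + data) // ((39 < 18) + 24)
data = (39 < 18) + q % 21 + ((39 < 18) + (q - q))
q = data[30]
q = q // (40 - q)
q = q[data]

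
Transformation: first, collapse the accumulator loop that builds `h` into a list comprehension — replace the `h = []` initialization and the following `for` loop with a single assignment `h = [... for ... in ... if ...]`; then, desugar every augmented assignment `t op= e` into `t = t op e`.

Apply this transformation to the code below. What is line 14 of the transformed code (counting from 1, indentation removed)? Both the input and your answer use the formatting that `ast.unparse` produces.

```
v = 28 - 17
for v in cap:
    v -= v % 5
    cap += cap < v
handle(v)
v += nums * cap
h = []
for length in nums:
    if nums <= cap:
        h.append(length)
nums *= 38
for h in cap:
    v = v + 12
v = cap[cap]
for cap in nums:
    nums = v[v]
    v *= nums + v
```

Transformed code:
v = 28 - 17
for v in cap:
    v = v - v % 5
    cap = cap + (cap < v)
handle(v)
v = v + nums * cap
h = [length for length in nums if nums <= cap]
nums = nums * 38
for h in cap:
    v = v + 12
v = cap[cap]
for cap in nums:
    nums = v[v]
    v = v * (nums + v)

v = v * (nums + v)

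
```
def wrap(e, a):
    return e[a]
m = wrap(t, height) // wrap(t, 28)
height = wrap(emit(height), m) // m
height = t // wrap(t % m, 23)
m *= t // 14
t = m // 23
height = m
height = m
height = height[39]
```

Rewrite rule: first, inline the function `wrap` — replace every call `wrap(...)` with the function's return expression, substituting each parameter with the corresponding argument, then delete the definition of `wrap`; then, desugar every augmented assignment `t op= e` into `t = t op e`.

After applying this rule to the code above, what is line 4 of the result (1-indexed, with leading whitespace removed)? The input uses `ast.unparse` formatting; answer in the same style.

m = m * (t // 14)

Transformed code:
m = t[height] // t[28]
height = emit(height)[m] // m
height = t // (t % m)[23]
m = m * (t // 14)
t = m // 23
height = m
height = m
height = height[39]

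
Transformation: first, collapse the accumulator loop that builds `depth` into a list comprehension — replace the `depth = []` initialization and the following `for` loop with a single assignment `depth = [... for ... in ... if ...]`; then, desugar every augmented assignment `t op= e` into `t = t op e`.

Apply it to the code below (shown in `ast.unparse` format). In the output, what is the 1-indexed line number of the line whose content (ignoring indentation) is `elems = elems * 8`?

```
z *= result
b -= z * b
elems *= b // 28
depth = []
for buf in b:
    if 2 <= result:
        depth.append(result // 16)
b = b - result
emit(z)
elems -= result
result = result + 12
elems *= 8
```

Transformed code:
z = z * result
b = b - z * b
elems = elems * (b // 28)
depth = [result // 16 for buf in b if 2 <= result]
b = b - result
emit(z)
elems = elems - result
result = result + 12
elems = elems * 8

9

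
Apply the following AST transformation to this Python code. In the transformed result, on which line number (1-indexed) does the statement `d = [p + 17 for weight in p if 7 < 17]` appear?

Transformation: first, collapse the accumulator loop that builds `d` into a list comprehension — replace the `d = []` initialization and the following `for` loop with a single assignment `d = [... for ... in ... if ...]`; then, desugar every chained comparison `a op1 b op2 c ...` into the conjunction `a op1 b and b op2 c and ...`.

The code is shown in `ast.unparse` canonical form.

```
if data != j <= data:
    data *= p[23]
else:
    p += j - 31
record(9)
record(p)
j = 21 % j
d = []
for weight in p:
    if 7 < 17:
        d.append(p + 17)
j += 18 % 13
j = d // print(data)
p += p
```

8

Transformed code:
if data != j and j <= data:
    data *= p[23]
else:
    p += j - 31
record(9)
record(p)
j = 21 % j
d = [p + 17 for weight in p if 7 < 17]
j += 18 % 13
j = d // print(data)
p += p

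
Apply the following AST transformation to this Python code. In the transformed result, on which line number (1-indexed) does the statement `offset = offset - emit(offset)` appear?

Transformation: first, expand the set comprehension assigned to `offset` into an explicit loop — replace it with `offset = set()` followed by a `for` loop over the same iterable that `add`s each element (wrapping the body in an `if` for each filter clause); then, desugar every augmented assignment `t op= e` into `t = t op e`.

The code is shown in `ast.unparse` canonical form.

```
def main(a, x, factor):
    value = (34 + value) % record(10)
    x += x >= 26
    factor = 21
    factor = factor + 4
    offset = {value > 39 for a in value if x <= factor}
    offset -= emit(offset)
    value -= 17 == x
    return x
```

Transformed code:
def main(a, x, factor):
    value = (34 + value) % record(10)
    x = x + (x >= 26)
    factor = 21
    factor = factor + 4
    offset = set()
    for a in value:
        if x <= factor:
            offset.add(value > 39)
    offset = offset - emit(offset)
    value = value - (17 == x)
    return x

10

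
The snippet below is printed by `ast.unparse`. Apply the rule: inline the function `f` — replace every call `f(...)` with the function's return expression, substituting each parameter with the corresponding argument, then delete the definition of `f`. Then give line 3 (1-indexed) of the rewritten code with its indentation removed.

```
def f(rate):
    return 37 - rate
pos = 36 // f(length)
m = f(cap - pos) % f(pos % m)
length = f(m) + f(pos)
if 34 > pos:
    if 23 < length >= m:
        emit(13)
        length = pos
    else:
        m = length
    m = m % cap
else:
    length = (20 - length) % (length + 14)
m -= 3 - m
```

Transformed code:
pos = 36 // (37 - length)
m = (37 - (cap - pos)) % (37 - pos % m)
length = 37 - m + (37 - pos)
if 34 > pos:
    if 23 < length >= m:
        emit(13)
        length = pos
    else:
        m = length
    m = m % cap
else:
    length = (20 - length) % (length + 14)
m -= 3 - m

length = 37 - m + (37 - pos)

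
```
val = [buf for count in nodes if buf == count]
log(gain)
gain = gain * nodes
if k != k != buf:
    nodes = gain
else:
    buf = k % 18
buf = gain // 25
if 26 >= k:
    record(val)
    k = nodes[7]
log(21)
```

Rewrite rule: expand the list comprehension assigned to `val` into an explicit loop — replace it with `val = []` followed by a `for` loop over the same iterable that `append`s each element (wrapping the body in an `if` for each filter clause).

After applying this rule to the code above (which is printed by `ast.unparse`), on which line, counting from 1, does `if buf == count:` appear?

Transformed code:
val = []
for count in nodes:
    if buf == count:
        val.append(buf)
log(gain)
gain = gain * nodes
if k != k != buf:
    nodes = gain
else:
    buf = k % 18
buf = gain // 25
if 26 >= k:
    record(val)
    k = nodes[7]
log(21)

3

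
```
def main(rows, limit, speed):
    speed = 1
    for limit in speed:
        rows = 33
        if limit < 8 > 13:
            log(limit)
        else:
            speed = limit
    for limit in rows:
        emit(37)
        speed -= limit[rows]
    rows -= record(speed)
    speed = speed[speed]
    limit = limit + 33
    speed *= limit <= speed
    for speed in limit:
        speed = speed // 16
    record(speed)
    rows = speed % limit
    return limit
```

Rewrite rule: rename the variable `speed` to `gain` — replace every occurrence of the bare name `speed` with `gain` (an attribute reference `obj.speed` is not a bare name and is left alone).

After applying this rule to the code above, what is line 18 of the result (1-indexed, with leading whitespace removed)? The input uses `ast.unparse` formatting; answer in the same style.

record(gain)

Transformed code:
def main(rows, limit, gain):
    gain = 1
    for limit in gain:
        rows = 33
        if limit < 8 > 13:
            log(limit)
        else:
            gain = limit
    for limit in rows:
        emit(37)
        gain -= limit[rows]
    rows -= record(gain)
    gain = gain[gain]
    limit = limit + 33
    gain *= limit <= gain
    for gain in limit:
        gain = gain // 16
    record(gain)
    rows = gain % limit
    return limit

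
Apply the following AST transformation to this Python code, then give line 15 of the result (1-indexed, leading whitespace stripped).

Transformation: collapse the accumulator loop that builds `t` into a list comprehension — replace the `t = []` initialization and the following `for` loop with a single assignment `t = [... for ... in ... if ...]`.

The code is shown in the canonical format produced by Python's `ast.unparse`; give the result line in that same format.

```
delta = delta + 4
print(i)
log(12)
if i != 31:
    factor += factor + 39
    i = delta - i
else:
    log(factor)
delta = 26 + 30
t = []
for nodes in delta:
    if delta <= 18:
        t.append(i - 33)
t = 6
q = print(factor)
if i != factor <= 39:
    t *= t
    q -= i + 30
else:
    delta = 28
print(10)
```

q -= i + 30

Transformed code:
delta = delta + 4
print(i)
log(12)
if i != 31:
    factor += factor + 39
    i = delta - i
else:
    log(factor)
delta = 26 + 30
t = [i - 33 for nodes in delta if delta <= 18]
t = 6
q = print(factor)
if i != factor <= 39:
    t *= t
    q -= i + 30
else:
    delta = 28
print(10)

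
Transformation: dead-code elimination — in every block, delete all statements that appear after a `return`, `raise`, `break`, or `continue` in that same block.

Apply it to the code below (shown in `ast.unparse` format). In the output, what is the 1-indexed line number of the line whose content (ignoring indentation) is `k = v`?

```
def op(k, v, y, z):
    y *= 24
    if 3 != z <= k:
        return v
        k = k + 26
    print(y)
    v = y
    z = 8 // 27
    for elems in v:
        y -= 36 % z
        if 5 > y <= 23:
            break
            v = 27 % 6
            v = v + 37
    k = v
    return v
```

12

Transformed code:
def op(k, v, y, z):
    y *= 24
    if 3 != z <= k:
        return v
    print(y)
    v = y
    z = 8 // 27
    for elems in v:
        y -= 36 % z
        if 5 > y <= 23:
            break
    k = v
    return v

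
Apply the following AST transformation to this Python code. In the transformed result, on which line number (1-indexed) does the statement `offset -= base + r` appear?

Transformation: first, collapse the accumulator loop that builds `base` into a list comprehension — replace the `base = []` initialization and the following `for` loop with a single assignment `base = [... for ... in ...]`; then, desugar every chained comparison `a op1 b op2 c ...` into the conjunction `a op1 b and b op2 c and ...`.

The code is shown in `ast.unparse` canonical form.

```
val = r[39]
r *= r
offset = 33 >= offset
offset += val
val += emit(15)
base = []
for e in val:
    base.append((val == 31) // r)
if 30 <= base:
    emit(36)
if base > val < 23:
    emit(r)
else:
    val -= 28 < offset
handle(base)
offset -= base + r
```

14

Transformed code:
val = r[39]
r *= r
offset = 33 >= offset
offset += val
val += emit(15)
base = [(val == 31) // r for e in val]
if 30 <= base:
    emit(36)
if base > val and val < 23:
    emit(r)
else:
    val -= 28 < offset
handle(base)
offset -= base + r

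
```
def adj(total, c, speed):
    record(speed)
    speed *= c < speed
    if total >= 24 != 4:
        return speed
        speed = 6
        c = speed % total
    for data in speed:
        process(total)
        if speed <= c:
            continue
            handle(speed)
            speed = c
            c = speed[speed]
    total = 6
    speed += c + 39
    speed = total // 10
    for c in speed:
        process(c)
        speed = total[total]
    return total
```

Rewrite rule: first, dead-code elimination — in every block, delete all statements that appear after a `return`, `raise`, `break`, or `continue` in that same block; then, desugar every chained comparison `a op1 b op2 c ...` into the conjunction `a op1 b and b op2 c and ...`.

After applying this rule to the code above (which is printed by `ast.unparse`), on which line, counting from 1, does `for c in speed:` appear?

Transformed code:
def adj(total, c, speed):
    record(speed)
    speed *= c < speed
    if total >= 24 and 24 != 4:
        return speed
    for data in speed:
        process(total)
        if speed <= c:
            continue
    total = 6
    speed += c + 39
    speed = total // 10
    for c in speed:
        process(c)
        speed = total[total]
    return total

13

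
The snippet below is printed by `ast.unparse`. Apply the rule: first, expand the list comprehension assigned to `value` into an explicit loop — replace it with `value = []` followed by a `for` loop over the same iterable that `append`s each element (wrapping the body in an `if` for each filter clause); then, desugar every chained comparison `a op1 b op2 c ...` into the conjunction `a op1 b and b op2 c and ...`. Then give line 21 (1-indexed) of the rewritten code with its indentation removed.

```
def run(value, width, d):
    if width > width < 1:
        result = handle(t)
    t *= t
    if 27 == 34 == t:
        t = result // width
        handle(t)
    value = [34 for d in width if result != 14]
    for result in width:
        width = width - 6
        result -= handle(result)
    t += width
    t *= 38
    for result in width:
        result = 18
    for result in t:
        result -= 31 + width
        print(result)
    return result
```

Transformed code:
def run(value, width, d):
    if width > width and width < 1:
        result = handle(t)
    t *= t
    if 27 == 34 and 34 == t:
        t = result // width
        handle(t)
    value = []
    for d in width:
        if result != 14:
            value.append(34)
    for result in width:
        width = width - 6
        result -= handle(result)
    t += width
    t *= 38
    for result in width:
        result = 18
    for result in t:
        result -= 31 + width
        print(result)
    return result

print(result)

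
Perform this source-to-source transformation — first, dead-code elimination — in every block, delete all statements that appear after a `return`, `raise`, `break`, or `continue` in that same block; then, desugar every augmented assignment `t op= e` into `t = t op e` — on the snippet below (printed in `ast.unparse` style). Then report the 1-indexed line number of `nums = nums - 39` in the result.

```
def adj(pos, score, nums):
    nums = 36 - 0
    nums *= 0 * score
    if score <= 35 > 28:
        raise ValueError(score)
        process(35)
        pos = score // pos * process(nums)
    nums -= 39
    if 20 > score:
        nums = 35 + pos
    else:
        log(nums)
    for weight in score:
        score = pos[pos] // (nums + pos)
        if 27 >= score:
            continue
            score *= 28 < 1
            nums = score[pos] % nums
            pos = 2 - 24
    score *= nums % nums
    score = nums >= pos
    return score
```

6

Transformed code:
def adj(pos, score, nums):
    nums = 36 - 0
    nums = nums * (0 * score)
    if score <= 35 > 28:
        raise ValueError(score)
    nums = nums - 39
    if 20 > score:
        nums = 35 + pos
    else:
        log(nums)
    for weight in score:
        score = pos[pos] // (nums + pos)
        if 27 >= score:
            continue
    score = score * (nums % nums)
    score = nums >= pos
    return score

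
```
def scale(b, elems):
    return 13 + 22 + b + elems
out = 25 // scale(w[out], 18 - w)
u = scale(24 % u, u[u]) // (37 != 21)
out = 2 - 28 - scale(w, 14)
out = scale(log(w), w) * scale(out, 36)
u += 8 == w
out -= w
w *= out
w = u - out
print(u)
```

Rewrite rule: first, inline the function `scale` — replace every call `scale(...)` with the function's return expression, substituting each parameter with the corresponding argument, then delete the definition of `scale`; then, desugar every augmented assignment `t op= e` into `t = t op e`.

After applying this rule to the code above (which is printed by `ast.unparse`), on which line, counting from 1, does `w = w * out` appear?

7

Transformed code:
out = 25 // (13 + 22 + w[out] + (18 - w))
u = (13 + 22 + 24 % u + u[u]) // (37 != 21)
out = 2 - 28 - (13 + 22 + w + 14)
out = (13 + 22 + log(w) + w) * (13 + 22 + out + 36)
u = u + (8 == w)
out = out - w
w = w * out
w = u - out
print(u)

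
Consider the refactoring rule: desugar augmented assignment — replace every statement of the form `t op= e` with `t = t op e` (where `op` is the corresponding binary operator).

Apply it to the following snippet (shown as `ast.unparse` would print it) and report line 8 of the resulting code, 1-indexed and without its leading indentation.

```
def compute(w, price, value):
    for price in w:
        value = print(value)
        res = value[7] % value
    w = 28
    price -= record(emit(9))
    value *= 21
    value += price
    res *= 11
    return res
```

Transformed code:
def compute(w, price, value):
    for price in w:
        value = print(value)
        res = value[7] % value
    w = 28
    price = price - record(emit(9))
    value = value * 21
    value = value + price
    res = res * 11
    return res

value = value + price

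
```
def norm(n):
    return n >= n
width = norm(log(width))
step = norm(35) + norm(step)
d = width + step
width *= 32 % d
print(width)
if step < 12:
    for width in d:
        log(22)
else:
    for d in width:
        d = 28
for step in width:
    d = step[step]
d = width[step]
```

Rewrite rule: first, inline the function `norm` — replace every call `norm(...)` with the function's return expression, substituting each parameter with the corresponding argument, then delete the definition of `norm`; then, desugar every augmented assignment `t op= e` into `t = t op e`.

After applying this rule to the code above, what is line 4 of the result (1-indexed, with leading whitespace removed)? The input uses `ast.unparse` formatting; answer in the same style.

Transformed code:
width = log(width) >= log(width)
step = (35 >= 35) + (step >= step)
d = width + step
width = width * (32 % d)
print(width)
if step < 12:
    for width in d:
        log(22)
else:
    for d in width:
        d = 28
for step in width:
    d = step[step]
d = width[step]

width = width * (32 % d)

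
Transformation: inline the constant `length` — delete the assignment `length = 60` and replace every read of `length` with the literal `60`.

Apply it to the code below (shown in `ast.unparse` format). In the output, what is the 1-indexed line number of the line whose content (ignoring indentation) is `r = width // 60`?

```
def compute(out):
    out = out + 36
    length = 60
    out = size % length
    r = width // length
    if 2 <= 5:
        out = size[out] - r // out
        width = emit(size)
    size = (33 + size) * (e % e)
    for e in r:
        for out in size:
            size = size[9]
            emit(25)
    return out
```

Transformed code:
def compute(out):
    out = out + 36
    out = size % 60
    r = width // 60
    if 2 <= 5:
        out = size[out] - r // out
        width = emit(size)
    size = (33 + size) * (e % e)
    for e in r:
        for out in size:
            size = size[9]
            emit(25)
    return out

4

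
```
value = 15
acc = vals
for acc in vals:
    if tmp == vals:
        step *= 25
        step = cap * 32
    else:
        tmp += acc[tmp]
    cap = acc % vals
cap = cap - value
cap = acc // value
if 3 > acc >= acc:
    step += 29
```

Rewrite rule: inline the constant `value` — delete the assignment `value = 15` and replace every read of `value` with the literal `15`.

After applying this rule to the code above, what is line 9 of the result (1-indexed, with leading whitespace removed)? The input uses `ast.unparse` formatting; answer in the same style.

cap = cap - 15

Transformed code:
acc = vals
for acc in vals:
    if tmp == vals:
        step *= 25
        step = cap * 32
    else:
        tmp += acc[tmp]
    cap = acc % vals
cap = cap - 15
cap = acc // 15
if 3 > acc >= acc:
    step += 29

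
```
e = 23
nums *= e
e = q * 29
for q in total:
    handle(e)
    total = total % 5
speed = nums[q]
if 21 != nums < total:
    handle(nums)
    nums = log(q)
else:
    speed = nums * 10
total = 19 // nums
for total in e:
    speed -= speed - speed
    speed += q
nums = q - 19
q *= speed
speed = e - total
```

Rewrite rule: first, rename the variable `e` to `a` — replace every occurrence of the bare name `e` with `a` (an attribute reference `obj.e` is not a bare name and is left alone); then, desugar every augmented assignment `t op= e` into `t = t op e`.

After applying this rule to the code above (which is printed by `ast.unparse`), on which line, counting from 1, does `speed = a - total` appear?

19

Transformed code:
a = 23
nums = nums * a
a = q * 29
for q in total:
    handle(a)
    total = total % 5
speed = nums[q]
if 21 != nums < total:
    handle(nums)
    nums = log(q)
else:
    speed = nums * 10
total = 19 // nums
for total in a:
    speed = speed - (speed - speed)
    speed = speed + q
nums = q - 19
q = q * speed
speed = a - total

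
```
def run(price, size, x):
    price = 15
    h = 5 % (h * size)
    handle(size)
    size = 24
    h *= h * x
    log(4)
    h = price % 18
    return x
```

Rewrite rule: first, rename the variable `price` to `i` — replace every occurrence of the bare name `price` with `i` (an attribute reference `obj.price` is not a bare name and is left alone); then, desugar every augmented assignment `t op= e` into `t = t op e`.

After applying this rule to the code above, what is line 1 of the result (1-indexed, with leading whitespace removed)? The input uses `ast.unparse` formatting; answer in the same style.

Transformed code:
def run(i, size, x):
    i = 15
    h = 5 % (h * size)
    handle(size)
    size = 24
    h = h * (h * x)
    log(4)
    h = i % 18
    return x

def run(i, size, x):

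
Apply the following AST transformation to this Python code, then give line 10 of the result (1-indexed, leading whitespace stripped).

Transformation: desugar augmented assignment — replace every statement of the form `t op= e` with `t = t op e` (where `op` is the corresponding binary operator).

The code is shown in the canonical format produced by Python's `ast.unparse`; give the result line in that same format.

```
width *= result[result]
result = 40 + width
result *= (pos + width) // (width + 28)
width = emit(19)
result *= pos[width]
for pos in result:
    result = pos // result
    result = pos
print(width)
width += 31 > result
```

width = width + (31 > result)

Transformed code:
width = width * result[result]
result = 40 + width
result = result * ((pos + width) // (width + 28))
width = emit(19)
result = result * pos[width]
for pos in result:
    result = pos // result
    result = pos
print(width)
width = width + (31 > result)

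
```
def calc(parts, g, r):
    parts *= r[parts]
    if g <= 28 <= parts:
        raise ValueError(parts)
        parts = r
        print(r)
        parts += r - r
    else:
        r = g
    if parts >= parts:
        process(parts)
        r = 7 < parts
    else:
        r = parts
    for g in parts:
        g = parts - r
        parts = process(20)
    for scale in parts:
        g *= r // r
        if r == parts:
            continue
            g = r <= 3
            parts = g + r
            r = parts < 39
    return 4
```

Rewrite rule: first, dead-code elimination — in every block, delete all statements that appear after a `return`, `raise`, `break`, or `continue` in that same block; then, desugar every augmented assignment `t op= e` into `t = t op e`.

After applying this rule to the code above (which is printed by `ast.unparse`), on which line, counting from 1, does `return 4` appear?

19

Transformed code:
def calc(parts, g, r):
    parts = parts * r[parts]
    if g <= 28 <= parts:
        raise ValueError(parts)
    else:
        r = g
    if parts >= parts:
        process(parts)
        r = 7 < parts
    else:
        r = parts
    for g in parts:
        g = parts - r
        parts = process(20)
    for scale in parts:
        g = g * (r // r)
        if r == parts:
            continue
    return 4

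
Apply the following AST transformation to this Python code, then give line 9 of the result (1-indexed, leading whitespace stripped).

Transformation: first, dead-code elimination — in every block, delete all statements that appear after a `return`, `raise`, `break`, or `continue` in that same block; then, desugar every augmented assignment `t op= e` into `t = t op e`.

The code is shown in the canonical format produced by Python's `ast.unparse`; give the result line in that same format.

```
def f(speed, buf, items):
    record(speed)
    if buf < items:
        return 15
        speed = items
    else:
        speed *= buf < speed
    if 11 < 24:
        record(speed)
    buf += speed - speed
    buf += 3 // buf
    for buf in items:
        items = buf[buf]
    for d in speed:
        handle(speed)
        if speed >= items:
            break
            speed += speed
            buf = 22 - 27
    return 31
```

Transformed code:
def f(speed, buf, items):
    record(speed)
    if buf < items:
        return 15
    else:
        speed = speed * (buf < speed)
    if 11 < 24:
        record(speed)
    buf = buf + (speed - speed)
    buf = buf + 3 // buf
    for buf in items:
        items = buf[buf]
    for d in speed:
        handle(speed)
        if speed >= items:
            break
    return 31

buf = buf + (speed - speed)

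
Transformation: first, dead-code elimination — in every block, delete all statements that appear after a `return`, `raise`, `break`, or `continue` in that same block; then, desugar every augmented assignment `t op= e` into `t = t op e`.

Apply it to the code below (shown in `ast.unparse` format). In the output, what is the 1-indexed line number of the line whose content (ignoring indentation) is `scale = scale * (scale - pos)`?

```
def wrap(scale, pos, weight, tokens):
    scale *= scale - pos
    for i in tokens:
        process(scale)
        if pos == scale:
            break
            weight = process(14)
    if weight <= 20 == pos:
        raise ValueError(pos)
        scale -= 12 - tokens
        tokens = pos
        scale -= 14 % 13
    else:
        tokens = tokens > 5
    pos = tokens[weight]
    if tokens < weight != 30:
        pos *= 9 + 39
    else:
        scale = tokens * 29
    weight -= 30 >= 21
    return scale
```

2

Transformed code:
def wrap(scale, pos, weight, tokens):
    scale = scale * (scale - pos)
    for i in tokens:
        process(scale)
        if pos == scale:
            break
    if weight <= 20 == pos:
        raise ValueError(pos)
    else:
        tokens = tokens > 5
    pos = tokens[weight]
    if tokens < weight != 30:
        pos = pos * (9 + 39)
    else:
        scale = tokens * 29
    weight = weight - (30 >= 21)
    return scale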